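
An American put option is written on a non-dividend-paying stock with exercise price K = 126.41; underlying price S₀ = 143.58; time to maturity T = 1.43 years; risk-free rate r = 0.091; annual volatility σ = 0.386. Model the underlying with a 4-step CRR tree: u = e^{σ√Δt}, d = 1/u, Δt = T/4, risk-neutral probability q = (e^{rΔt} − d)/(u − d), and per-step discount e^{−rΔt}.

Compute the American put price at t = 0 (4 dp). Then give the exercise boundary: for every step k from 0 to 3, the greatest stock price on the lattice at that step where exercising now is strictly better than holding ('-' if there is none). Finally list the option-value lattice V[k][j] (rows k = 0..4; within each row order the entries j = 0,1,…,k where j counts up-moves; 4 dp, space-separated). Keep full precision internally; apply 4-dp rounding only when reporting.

price = 11.6906
boundary = - - 90.4958 71.8449
tree:
11.6906
20.8693 3.7494
35.9142 7.9627 0.0000
54.5651 16.9108 0.0000 0.0000
69.3722 35.9142 0.0000 0.0000 0.0000

params: Δt=0.35750 u=1.25960 d=0.79390 q=0.51356 e^(-rΔt)=0.96799
t_4 payoffs: 69.3722 35.9142 0.0000 0.0000 0.0000
t_3: node(3,0) S=71.8449 payoff=54.5651 vs cont=50.5189 → 54.5651 [stop]  node(3,1) S=113.9885 payoff=12.4215 vs cont=16.9108 → 16.9108 [wait]  node(3,2) S=180.8534 payoff=0.0000 vs cont=0.0000 → 0.0000 [wait]  node(3,3) S=286.9407 payoff=0.0000 vs cont=0.0000 → 0.0000 [wait]  ⇒ S*(3)=71.8449
t_2: node(2,0) S=90.4958 payoff=35.9142 vs cont=34.0997 → 35.9142 [stop]  node(2,1) S=143.5800 payoff=0.0000 vs cont=7.9627 → 7.9627 [wait]  node(2,2) S=227.8030 payoff=0.0000 vs cont=0.0000 → 0.0000 [wait]  ⇒ S*(2)=90.4958
t_1: node(1,0) S=113.9885 payoff=12.4215 vs cont=20.8693 → 20.8693 [wait]  node(1,1) S=180.8534 payoff=0.0000 vs cont=3.7494 → 3.7494 [wait]  ⇒ S*(1)=-
t_0: node(0,0) S=143.5800 payoff=0.0000 vs cont=11.6906 → 11.6906 [wait]  ⇒ S*(0)=-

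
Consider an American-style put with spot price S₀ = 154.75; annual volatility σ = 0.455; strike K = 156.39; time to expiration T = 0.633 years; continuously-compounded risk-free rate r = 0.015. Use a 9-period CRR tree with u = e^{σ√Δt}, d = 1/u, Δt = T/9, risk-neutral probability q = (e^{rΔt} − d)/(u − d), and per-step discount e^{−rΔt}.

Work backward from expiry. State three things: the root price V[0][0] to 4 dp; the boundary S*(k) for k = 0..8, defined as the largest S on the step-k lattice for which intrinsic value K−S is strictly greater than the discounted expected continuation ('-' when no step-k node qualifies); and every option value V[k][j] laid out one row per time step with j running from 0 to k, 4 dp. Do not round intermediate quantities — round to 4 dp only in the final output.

Δt=0.07033  u=1.12825  d=0.88633  q=0.47423  discount=0.99895
step 9 (expiry): payoffs max(K−S,0) = 104.1526 89.8944 71.7446 48.6407 19.2307 0.0000 0.0000 0.0000 0.0000 0.0000
step 8: (k=8,j=0): S=58.9369, (K−S)⁺=97.4531, hold=97.2882 ⇒ V=97.4531 exercise | (k=8,j=1): S=75.0236, (K−S)⁺=81.3664, hold=81.2015 ⇒ V=81.3664 exercise | (k=8,j=2): S=95.5012, (K−S)⁺=60.8888, hold=60.7239 ⇒ V=60.8888 exercise | (k=8,j=3): S=121.5681, (K−S)⁺=34.8219, hold=34.6569 ⇒ V=34.8219 exercise | (k=8,j=4): S=154.7500, (K−S)⁺=1.6400, hold=10.1002 ⇒ V=10.1002 continue | (k=8,j=5): S=196.9888, (K−S)⁺=0.0000, hold=0.0000 ⇒ V=0.0000 continue | (k=8,j=6): S=250.7566, (K−S)⁺=0.0000, hold=0.0000 ⇒ V=0.0000 continue | (k=8,j=7): S=319.2003, (K−S)⁺=0.0000, hold=0.0000 ⇒ V=0.0000 continue | (k=8,j=8): S=406.3255, (K−S)⁺=0.0000, hold=0.0000 ⇒ V=0.0000 continue  boundary S*=121.5681
step 7: (k=7,j=0): S=66.4956, (K−S)⁺=89.8944, hold=89.7295 ⇒ V=89.8944 exercise | (k=7,j=1): S=84.6454, (K−S)⁺=71.7446, hold=71.5797 ⇒ V=71.7446 exercise | (k=7,j=2): S=107.7493, (K−S)⁺=48.6407, hold=48.4758 ⇒ V=48.6407 exercise | (k=7,j=3): S=137.1593, (K−S)⁺=19.2307, hold=23.0737 ⇒ V=23.0737 continue | (k=7,j=4): S=174.5967, (K−S)⁺=0.0000, hold=5.3048 ⇒ V=5.3048 continue | (k=7,j=5): S=222.2527, (K−S)⁺=0.0000, hold=0.0000 ⇒ V=0.0000 continue | (k=7,j=6): S=282.9162, (K−S)⁺=0.0000, hold=0.0000 ⇒ V=0.0000 continue | (k=7,j=7): S=360.1378, (K−S)⁺=0.0000, hold=0.0000 ⇒ V=0.0000 continue  boundary S*=107.7493
step 6: (k=6,j=0): S=75.0236, (K−S)⁺=81.3664, hold=81.2015 ⇒ V=81.3664 exercise | (k=6,j=1): S=95.5012, (K−S)⁺=60.8888, hold=60.7239 ⇒ V=60.8888 exercise | (k=6,j=2): S=121.5681, (K−S)⁺=34.8219, hold=36.4775 ⇒ V=36.4775 continue | (k=6,j=3): S=154.7500, (K−S)⁺=1.6400, hold=14.6316 ⇒ V=14.6316 continue | (k=6,j=4): S=196.9888, (K−S)⁺=0.0000, hold=2.7861 ⇒ V=2.7861 continue | (k=6,j=5): S=250.7566, (K−S)⁺=0.0000, hold=0.0000 ⇒ V=0.0000 continue | (k=6,j=6): S=319.2003, (K−S)⁺=0.0000, hold=0.0000 ⇒ V=0.0000 continue  boundary S*=95.5012
step 5: (k=5,j=0): S=84.6454, (K−S)⁺=71.7446, hold=71.5797 ⇒ V=71.7446 exercise | (k=5,j=1): S=107.7493, (K−S)⁺=48.6407, hold=49.2602 ⇒ V=49.2602 continue | (k=5,j=2): S=137.1593, (K−S)⁺=19.2307, hold=26.0899 ⇒ V=26.0899 continue | (k=5,j=3): S=174.5967, (K−S)⁺=0.0000, hold=9.0046 ⇒ V=9.0046 continue | (k=5,j=4): S=222.2527, (K−S)⁺=0.0000, hold=1.4633 ⇒ V=1.4633 continue | (k=5,j=5): S=282.9162, (K−S)⁺=0.0000, hold=0.0000 ⇒ V=0.0000 continue  boundary S*=84.6454
step 4: (k=4,j=0): S=95.5012, (K−S)⁺=60.8888, hold=61.0173 ⇒ V=61.0173 continue | (k=4,j=1): S=121.5681, (K−S)⁺=34.8219, hold=38.2317 ⇒ V=38.2317 continue | (k=4,j=2): S=154.7500, (K−S)⁺=1.6400, hold=17.9685 ⇒ V=17.9685 continue | (k=4,j=3): S=196.9888, (K−S)⁺=0.0000, hold=5.4226 ⇒ V=5.4226 continue | (k=4,j=4): S=250.7566, (K−S)⁺=0.0000, hold=0.7685 ⇒ V=0.7685 continue  boundary S*=-
step 3: (k=3,j=0): S=107.7493, (K−S)⁺=48.6407, hold=50.1587 ⇒ V=50.1587 continue | (k=3,j=1): S=137.1593, (K−S)⁺=19.2307, hold=28.5921 ⇒ V=28.5921 continue | (k=3,j=2): S=174.5967, (K−S)⁺=0.0000, hold=12.0062 ⇒ V=12.0062 continue | (k=3,j=3): S=222.2527, (K−S)⁺=0.0000, hold=3.2121 ⇒ V=3.2121 continue  boundary S*=-
step 2: (k=2,j=0): S=121.5681, (K−S)⁺=34.8219, hold=39.8890 ⇒ V=39.8890 continue | (k=2,j=1): S=154.7500, (K−S)⁺=1.6400, hold=20.7046 ⇒ V=20.7046 continue | (k=2,j=2): S=196.9888, (K−S)⁺=0.0000, hold=7.8275 ⇒ V=7.8275 continue  boundary S*=-
step 1: (k=1,j=0): S=137.1593, (K−S)⁺=19.2307, hold=30.7587 ⇒ V=30.7587 continue | (k=1,j=1): S=174.5967, (K−S)⁺=0.0000, hold=14.5825 ⇒ V=14.5825 continue  boundary S*=-
step 0: (k=0,j=0): S=154.7500, (K−S)⁺=1.6400, hold=23.0630 ⇒ V=23.0630 continue  boundary S*=-

price = 23.0630
boundary = - - - - - 84.6454 95.5012 107.7493 121.5681
tree:
23.0630
30.7587 14.5825
39.8890 20.7046 7.8275
50.1587 28.5921 12.0062 3.2121
61.0173 38.2317 17.9685 5.4226 0.7685
71.7446 49.2602 26.0899 9.0046 1.4633 0.0000
81.3664 60.8888 36.4775 14.6316 2.7861 0.0000 0.0000
89.8944 71.7446 48.6407 23.0737 5.3048 0.0000 0.0000 0.0000
97.4531 81.3664 60.8888 34.8219 10.1002 0.0000 0.0000 0.0000 0.0000
104.1526 89.8944 71.7446 48.6407 19.2307 0.0000 0.0000 0.0000 0.0000 0.0000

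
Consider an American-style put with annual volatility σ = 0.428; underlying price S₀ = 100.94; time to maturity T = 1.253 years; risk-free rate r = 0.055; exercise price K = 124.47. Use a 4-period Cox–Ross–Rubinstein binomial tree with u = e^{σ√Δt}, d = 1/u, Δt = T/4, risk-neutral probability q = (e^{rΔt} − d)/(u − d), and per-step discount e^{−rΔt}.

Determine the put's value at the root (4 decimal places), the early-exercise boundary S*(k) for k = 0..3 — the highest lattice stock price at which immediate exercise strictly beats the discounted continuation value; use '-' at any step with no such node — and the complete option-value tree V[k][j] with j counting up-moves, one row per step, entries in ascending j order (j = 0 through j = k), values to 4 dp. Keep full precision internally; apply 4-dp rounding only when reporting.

Δt=0.31325  u=1.27067  d=0.78698  q=0.47633  discount=0.98292
step 4 (expiry): payoffs max(K−S,0) = 85.7506 61.9533 23.5300 0.0000 0.0000
step 3: (k=3,j=0): S=49.1997, (K−S)⁺=75.2703, hold=73.1442 ⇒ V=75.2703 exercise | (k=3,j=1): S=79.4383, (K−S)⁺=45.0317, hold=42.9056 ⇒ V=45.0317 exercise | (k=3,j=2): S=128.2617, (K−S)⁺=0.0000, hold=12.1116 ⇒ V=12.1116 continue | (k=3,j=3): S=207.0924, (K−S)⁺=0.0000, hold=0.0000 ⇒ V=0.0000 continue  boundary S*=79.4383
step 2: (k=2,j=0): S=62.5167, (K−S)⁺=61.9533, hold=59.8272 ⇒ V=61.9533 exercise | (k=2,j=1): S=100.9400, (K−S)⁺=23.5300, hold=28.8496 ⇒ V=28.8496 continue | (k=2,j=2): S=162.9786, (K−S)⁺=0.0000, hold=6.2342 ⇒ V=6.2342 continue  boundary S*=62.5167
step 1: (k=1,j=0): S=79.4383, (K−S)⁺=45.0317, hold=45.3963 ⇒ V=45.3963 continue | (k=1,j=1): S=128.2617, (K−S)⁺=0.0000, hold=17.7685 ⇒ V=17.7685 continue  boundary S*=-
step 0: (k=0,j=0): S=100.9400, (K−S)⁺=23.5300, hold=31.6858 ⇒ V=31.6858 continue  boundary S*=-

price = 31.6858
boundary = - - 62.5167 79.4383
tree:
31.6858
45.3963 17.7685
61.9533 28.8496 6.2342
75.2703 45.0317 12.1116 0.0000
85.7506 61.9533 23.5300 0.0000 0.0000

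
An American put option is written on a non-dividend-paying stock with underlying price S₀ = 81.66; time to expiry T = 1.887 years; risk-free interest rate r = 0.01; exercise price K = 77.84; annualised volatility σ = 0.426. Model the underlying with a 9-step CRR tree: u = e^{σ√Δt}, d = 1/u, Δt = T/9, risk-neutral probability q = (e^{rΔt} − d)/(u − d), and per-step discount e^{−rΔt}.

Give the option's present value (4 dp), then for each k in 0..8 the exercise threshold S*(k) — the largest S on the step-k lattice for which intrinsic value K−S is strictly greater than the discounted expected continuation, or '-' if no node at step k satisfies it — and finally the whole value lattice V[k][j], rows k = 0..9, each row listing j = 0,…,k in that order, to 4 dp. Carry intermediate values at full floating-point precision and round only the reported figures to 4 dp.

price = 16.2448
boundary = - - - - - 30.7919 37.4240 45.4847 55.2815
tree:
16.2448
21.3138 10.2900
27.2285 14.3764 5.4767
33.7679 19.5753 8.2586 2.1931
40.5433 25.8640 12.1852 3.6260 0.4988
47.0481 32.9925 17.5038 5.9149 0.9201 0.0000
52.5050 40.4160 24.3142 9.4836 1.6971 0.0000 0.0000
56.9948 47.0481 32.3553 14.8615 3.1305 0.0000 0.0000 0.0000
60.6889 52.5050 40.4160 22.5585 5.7745 0.0000 0.0000 0.0000 0.0000
63.7284 56.9948 47.0481 32.3553 10.6515 0.0000 0.0000 0.0000 0.0000 0.0000

params: Δt=0.20967 u=1.21539 d=0.82278 q=0.45673 e^(-rΔt)=0.99791
t_9 payoffs: 63.7284 56.9948 47.0481 32.3553 10.6515 0.0000 0.0000 0.0000 0.0000 0.0000
t_8: node(8,0) S=17.1511 payoff=60.6889 vs cont=60.5259 → 60.6889 [stop]  node(8,1) S=25.3350 payoff=52.5050 vs cont=52.3419 → 52.5050 [stop]  node(8,2) S=37.4240 payoff=40.4160 vs cont=40.2529 → 40.4160 [stop]  node(8,3) S=55.2815 payoff=22.5585 vs cont=22.3954 → 22.5585 [stop]  node(8,4) S=81.6600 payoff=0.0000 vs cont=5.7745 → 5.7745 [wait]  node(8,5) S=120.6254 payoff=0.0000 vs cont=0.0000 → 0.0000 [wait]  node(8,6) S=178.1837 payoff=0.0000 vs cont=0.0000 → 0.0000 [wait]  node(8,7) S=263.2070 payoff=0.0000 vs cont=0.0000 → 0.0000 [wait]  node(8,8) S=388.8004 payoff=0.0000 vs cont=0.0000 → 0.0000 [wait]  ⇒ S*(8)=55.2815
t_7: node(7,0) S=20.8452 payoff=56.9948 vs cont=56.8317 → 56.9948 [stop]  node(7,1) S=30.7919 payoff=47.0481 vs cont=46.8851 → 47.0481 [stop]  node(7,2) S=45.4847 payoff=32.3553 vs cont=32.1923 → 32.3553 [stop]  node(7,3) S=67.1885 payoff=10.6515 vs cont=14.8615 → 14.8615 [wait]  node(7,4) S=99.2485 payoff=0.0000 vs cont=3.1305 → 3.1305 [wait]  node(7,5) S=146.6066 payoff=0.0000 vs cont=0.0000 → 0.0000 [wait]  node(7,6) S=216.5622 payoff=0.0000 vs cont=0.0000 → 0.0000 [wait]  node(7,7) S=319.8984 payoff=0.0000 vs cont=0.0000 → 0.0000 [wait]  ⇒ S*(7)=45.4847
t_6: node(6,0) S=25.3350 payoff=52.5050 vs cont=52.3419 → 52.5050 [stop]  node(6,1) S=37.4240 payoff=40.4160 vs cont=40.2529 → 40.4160 [stop]  node(6,2) S=55.2815 payoff=22.5585 vs cont=24.3142 → 24.3142 [wait]  node(6,3) S=81.6600 payoff=0.0000 vs cont=9.4836 → 9.4836 [wait]  node(6,4) S=120.6254 payoff=0.0000 vs cont=1.6971 → 1.6971 [wait]  node(6,5) S=178.1837 payoff=0.0000 vs cont=0.0000 → 0.0000 [wait]  node(6,6) S=263.2070 payoff=0.0000 vs cont=0.0000 → 0.0000 [wait]  ⇒ S*(6)=37.4240
t_5: node(5,0) S=30.7919 payoff=47.0481 vs cont=46.8851 → 47.0481 [stop]  node(5,1) S=45.4847 payoff=32.3553 vs cont=32.9925 → 32.9925 [wait]  node(5,2) S=67.1885 payoff=10.6515 vs cont=17.5038 → 17.5038 [wait]  node(5,3) S=99.2485 payoff=0.0000 vs cont=5.9149 → 5.9149 [wait]  node(5,4) S=146.6066 payoff=0.0000 vs cont=0.9201 → 0.9201 [wait]  node(5,5) S=216.5622 payoff=0.0000 vs cont=0.0000 → 0.0000 [wait]  ⇒ S*(5)=30.7919
t_4: node(4,0) S=37.4240 payoff=40.4160 vs cont=40.5433 → 40.5433 [wait]  node(4,1) S=55.2815 payoff=22.5585 vs cont=25.8640 → 25.8640 [wait]  node(4,2) S=81.6600 payoff=0.0000 vs cont=12.1852 → 12.1852 [wait]  node(4,3) S=120.6254 payoff=0.0000 vs cont=3.6260 → 3.6260 [wait]  node(4,4) S=178.1837 payoff=0.0000 vs cont=0.4988 → 0.4988 [wait]  ⇒ S*(4)=-
t_3: node(3,0) S=45.4847 payoff=32.3553 vs cont=33.7679 → 33.7679 [wait]  node(3,1) S=67.1885 payoff=10.6515 vs cont=19.5753 → 19.5753 [wait]  node(3,2) S=99.2485 payoff=0.0000 vs cont=8.2586 → 8.2586 [wait]  node(3,3) S=146.6066 payoff=0.0000 vs cont=2.1931 → 2.1931 [wait]  ⇒ S*(3)=-
t_2: node(2,0) S=55.2815 payoff=22.5585 vs cont=27.2285 → 27.2285 [wait]  node(2,1) S=81.6600 payoff=0.0000 vs cont=14.3764 → 14.3764 [wait]  node(2,2) S=120.6254 payoff=0.0000 vs cont=5.4767 → 5.4767 [wait]  ⇒ S*(2)=-
t_1: node(1,0) S=67.1885 payoff=10.6515 vs cont=21.3138 → 21.3138 [wait]  node(1,1) S=99.2485 payoff=0.0000 vs cont=10.2900 → 10.2900 [wait]  ⇒ S*(1)=-
t_0: node(0,0) S=81.6600 payoff=0.0000 vs cont=16.2448 → 16.2448 [wait]  ⇒ S*(0)=-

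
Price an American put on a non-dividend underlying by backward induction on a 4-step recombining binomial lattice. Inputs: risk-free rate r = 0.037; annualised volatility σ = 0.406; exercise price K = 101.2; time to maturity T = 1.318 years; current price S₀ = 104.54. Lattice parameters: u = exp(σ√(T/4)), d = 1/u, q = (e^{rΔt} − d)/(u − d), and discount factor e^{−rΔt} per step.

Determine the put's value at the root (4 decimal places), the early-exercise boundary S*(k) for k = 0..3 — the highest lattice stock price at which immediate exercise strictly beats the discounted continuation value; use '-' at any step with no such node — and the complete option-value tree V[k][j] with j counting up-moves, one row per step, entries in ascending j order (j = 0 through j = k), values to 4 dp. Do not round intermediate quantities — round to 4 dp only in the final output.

price = 14.6101
boundary = - - 65.5927 51.9568
tree:
14.6101
23.2572 5.1665
35.6073 9.8321 0.0000
49.2432 18.7108 0.0000 0.0000
60.0444 35.6073 0.0000 0.0000 0.0000

Δt=0.32950, u=1.26245, d=0.79211, q=0.46808, disc=e^(-rΔt)=0.98788
k=4 terminal: V=max(K-S,0) → 60.0444 35.6073 0.0000 0.0000 0.0000
k=3: j=0 S=51.9568 intr=49.2432 cont=48.0169 V=49.2432[EX]; j=1 S=82.8074 intr=18.3926 cont=18.7108 V=18.7108[hold]; j=2 S=131.9763 intr=0.0000 cont=0.0000 V=0.0000[hold]; j=3 S=210.3404 intr=0.0000 cont=0.0000 V=0.0000[hold]  S*(3)=51.9568
k=2: j=0 S=65.5927 intr=35.6073 cont=34.5281 V=35.6073[EX]; j=1 S=104.5400 intr=0.0000 cont=9.8321 V=9.8321[hold]; j=2 S=166.6132 intr=0.0000 cont=0.0000 V=0.0000[hold]  S*(2)=65.5927
k=1: j=0 S=82.8074 intr=18.3926 cont=23.2572 V=23.2572[hold]; j=1 S=131.9763 intr=0.0000 cont=5.1665 V=5.1665[hold]  S*(1)=-
k=0: j=0 S=104.5400 intr=0.0000 cont=14.6101 V=14.6101[hold]  S*(0)=-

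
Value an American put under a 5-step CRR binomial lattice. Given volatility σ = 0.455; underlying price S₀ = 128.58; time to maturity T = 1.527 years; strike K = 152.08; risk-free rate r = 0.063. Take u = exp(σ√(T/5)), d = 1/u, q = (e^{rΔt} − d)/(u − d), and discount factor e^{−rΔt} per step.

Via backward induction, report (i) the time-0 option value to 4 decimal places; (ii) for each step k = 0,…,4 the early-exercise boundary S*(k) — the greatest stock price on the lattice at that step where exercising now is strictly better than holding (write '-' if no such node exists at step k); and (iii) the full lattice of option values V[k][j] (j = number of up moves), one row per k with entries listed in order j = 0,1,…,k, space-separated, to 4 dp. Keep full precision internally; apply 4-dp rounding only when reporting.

price = 37.1458
boundary = - - 77.7624 99.9934 77.7624
tree:
37.1458
53.7232 20.3912
74.3176 33.2181 7.0862
91.6061 52.0866 13.7780 0.0000
105.0510 74.3176 26.7889 0.0000 0.0000
115.5067 91.6061 52.0866 0.0000 0.0000 0.0000

Δt=0.30540  u=1.28588  d=0.77767  q=0.47569  discount=0.98094
step 5 (expiry): payoffs max(K−S,0) = 115.5067 91.6061 52.0866 0.0000 0.0000 0.0000
step 4: (k=4,j=0): S=47.0290, (K−S)⁺=105.0510, hold=102.1529 ⇒ V=105.0510 exercise | (k=4,j=1): S=77.7624, (K−S)⁺=74.3176, hold=71.4195 ⇒ V=74.3176 exercise | (k=4,j=2): S=128.5800, (K−S)⁺=23.5000, hold=26.7889 ⇒ V=26.7889 continue | (k=4,j=3): S=212.6068, (K−S)⁺=0.0000, hold=0.0000 ⇒ V=0.0000 continue | (k=4,j=4): S=351.5451, (K−S)⁺=0.0000, hold=0.0000 ⇒ V=0.0000 continue  boundary S*=77.7624
step 3: (k=3,j=0): S=60.4739, (K−S)⁺=91.6061, hold=88.7081 ⇒ V=91.6061 exercise | (k=3,j=1): S=99.9934, (K−S)⁺=52.0866, hold=50.7232 ⇒ V=52.0866 exercise | (k=3,j=2): S=165.3390, (K−S)⁺=0.0000, hold=13.7780 ⇒ V=13.7780 continue | (k=3,j=3): S=273.3878, (K−S)⁺=0.0000, hold=0.0000 ⇒ V=0.0000 continue  boundary S*=99.9934
step 2: (k=2,j=0): S=77.7624, (K−S)⁺=74.3176, hold=71.4195 ⇒ V=74.3176 exercise | (k=2,j=1): S=128.5800, (K−S)⁺=23.5000, hold=33.2181 ⇒ V=33.2181 continue | (k=2,j=2): S=212.6068, (K−S)⁺=0.0000, hold=7.0862 ⇒ V=7.0862 continue  boundary S*=77.7624
step 1: (k=1,j=0): S=99.9934, (K−S)⁺=52.0866, hold=53.7232 ⇒ V=53.7232 continue | (k=1,j=1): S=165.3390, (K−S)⁺=0.0000, hold=20.3912 ⇒ V=20.3912 continue  boundary S*=-
step 0: (k=0,j=0): S=128.5800, (K−S)⁺=23.5000, hold=37.1458 ⇒ V=37.1458 continue  boundary S*=-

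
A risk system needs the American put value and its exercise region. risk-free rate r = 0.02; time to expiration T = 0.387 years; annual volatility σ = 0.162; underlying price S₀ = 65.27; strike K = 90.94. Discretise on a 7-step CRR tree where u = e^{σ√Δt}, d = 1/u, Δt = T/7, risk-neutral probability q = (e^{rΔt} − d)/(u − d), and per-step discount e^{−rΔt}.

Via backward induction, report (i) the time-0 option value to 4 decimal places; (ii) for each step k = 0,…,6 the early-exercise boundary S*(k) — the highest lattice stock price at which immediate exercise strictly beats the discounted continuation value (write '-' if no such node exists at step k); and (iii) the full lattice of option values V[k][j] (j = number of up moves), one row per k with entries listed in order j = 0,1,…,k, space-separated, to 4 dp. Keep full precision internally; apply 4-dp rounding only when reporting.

price = 25.6700
boundary = 65.2700 67.8042 70.4367 73.1714 76.0124 78.9636 82.0294
tree:
25.6700
28.1094 23.1358
30.4577 25.6700 20.5033
32.7182 28.1094 23.1358 17.7686
34.8942 30.4577 25.6700 20.5033 14.9276
36.9889 32.7182 28.1094 23.1358 17.7686 11.9764
39.0053 34.8942 30.4577 25.6700 20.5033 14.9276 8.9106
40.9463 36.9889 32.7182 28.1094 23.1358 17.7686 11.9764 5.7257

params: Δt=0.05529 u=1.03883 d=0.96263 q=0.50500 e^(-rΔt)=0.99889
t_7 payoffs: 40.9463 36.9889 32.7182 28.1094 23.1358 17.7686 11.9764 5.7257
t_6: node(6,0) S=51.9347 payoff=39.0053 vs cont=38.9048 → 39.0053 [stop]  node(6,1) S=56.0458 payoff=34.8942 vs cont=34.7937 → 34.8942 [stop]  node(6,2) S=60.4823 payoff=30.4577 vs cont=30.3572 → 30.4577 [stop]  node(6,3) S=65.2700 payoff=25.6700 vs cont=25.5695 → 25.6700 [stop]  node(6,4) S=70.4367 payoff=20.5033 vs cont=20.4028 → 20.5033 [stop]  node(6,5) S=76.0124 payoff=14.9276 vs cont=14.8271 → 14.9276 [stop]  node(6,6) S=82.0294 payoff=8.9106 vs cont=8.8101 → 8.9106 [stop]  ⇒ S*(6)=82.0294
t_5: node(5,0) S=53.9511 payoff=36.9889 vs cont=36.8884 → 36.9889 [stop]  node(5,1) S=58.2218 payoff=32.7182 vs cont=32.6177 → 32.7182 [stop]  node(5,2) S=62.8306 payoff=28.1094 vs cont=28.0089 → 28.1094 [stop]  node(5,3) S=67.8042 payoff=23.1358 vs cont=23.0353 → 23.1358 [stop]  node(5,4) S=73.1714 payoff=17.7686 vs cont=17.6681 → 17.7686 [stop]  node(5,5) S=78.9636 payoff=11.9764 vs cont=11.8759 → 11.9764 [stop]  ⇒ S*(5)=78.9636
t_4: node(4,0) S=56.0458 payoff=34.8942 vs cont=34.7937 → 34.8942 [stop]  node(4,1) S=60.4823 payoff=30.4577 vs cont=30.3572 → 30.4577 [stop]  node(4,2) S=65.2700 payoff=25.6700 vs cont=25.5695 → 25.6700 [stop]  node(4,3) S=70.4367 payoff=20.5033 vs cont=20.4028 → 20.5033 [stop]  node(4,4) S=76.0124 payoff=14.9276 vs cont=14.8271 → 14.9276 [stop]  ⇒ S*(4)=76.0124
t_3: node(3,0) S=58.2218 payoff=32.7182 vs cont=32.6177 → 32.7182 [stop]  node(3,1) S=62.8306 payoff=28.1094 vs cont=28.0089 → 28.1094 [stop]  node(3,2) S=67.8042 payoff=23.1358 vs cont=23.0353 → 23.1358 [stop]  node(3,3) S=73.1714 payoff=17.7686 vs cont=17.6681 → 17.7686 [stop]  ⇒ S*(3)=73.1714
t_2: node(2,0) S=60.4823 payoff=30.4577 vs cont=30.3572 → 30.4577 [stop]  node(2,1) S=65.2700 payoff=25.6700 vs cont=25.5695 → 25.6700 [stop]  node(2,2) S=70.4367 payoff=20.5033 vs cont=20.4028 → 20.5033 [stop]  ⇒ S*(2)=70.4367
t_1: node(1,0) S=62.8306 payoff=28.1094 vs cont=28.0089 → 28.1094 [stop]  node(1,1) S=67.8042 payoff=23.1358 vs cont=23.0353 → 23.1358 [stop]  ⇒ S*(1)=67.8042
t_0: node(0,0) S=65.2700 payoff=25.6700 vs cont=25.5695 → 25.6700 [stop]  ⇒ S*(0)=65.2700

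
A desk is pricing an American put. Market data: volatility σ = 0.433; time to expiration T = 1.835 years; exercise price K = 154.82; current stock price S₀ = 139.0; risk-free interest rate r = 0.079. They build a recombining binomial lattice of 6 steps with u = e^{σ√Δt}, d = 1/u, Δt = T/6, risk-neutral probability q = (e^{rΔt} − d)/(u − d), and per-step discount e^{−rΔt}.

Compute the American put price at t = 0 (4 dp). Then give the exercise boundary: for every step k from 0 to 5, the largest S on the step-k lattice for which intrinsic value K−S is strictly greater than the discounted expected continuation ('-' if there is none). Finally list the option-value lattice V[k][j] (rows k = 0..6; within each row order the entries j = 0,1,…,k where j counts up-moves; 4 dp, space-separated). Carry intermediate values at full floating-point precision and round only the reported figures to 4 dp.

price = 33.3631
boundary = - - 86.1041 67.7686 86.1041 109.4005
tree:
33.3631
48.7126 19.1125
68.7159 30.4022 8.3608
87.0514 46.7628 14.9558 1.9404
101.4825 68.7159 26.3339 3.9053 0.0000
112.8405 87.0514 45.4195 7.8602 0.0000 0.0000
121.7799 101.4825 68.7159 15.8200 0.0000 0.0000 0.0000

Δt=0.30583, u=1.27056, d=0.78705, q=0.49100, disc=e^(-rΔt)=0.97613
k=6 terminal: V=max(K-S,0) → 121.7799 101.4825 68.7159 15.8200 0.0000 0.0000 0.0000
k=5: j=0 S=41.9795 intr=112.8405 cont=109.1448 V=112.8405[EX]; j=1 S=67.7686 intr=87.0514 cont=83.3557 V=87.0514[EX]; j=2 S=109.4005 intr=45.4195 cont=41.7238 V=45.4195[EX]; j=3 S=176.6080 intr=0.0000 cont=7.8602 V=7.8602[hold]; j=4 S=285.1027 intr=0.0000 cont=0.0000 V=0.0000[hold]; j=5 S=460.2485 intr=0.0000 cont=0.0000 V=0.0000[hold]  S*(5)=109.4005
k=4: j=0 S=53.3375 intr=101.4825 cont=97.7867 V=101.4825[EX]; j=1 S=86.1041 intr=68.7159 cont=65.0202 V=68.7159[EX]; j=2 S=139.0000 intr=15.8200 cont=26.3339 V=26.3339[hold]; j=3 S=224.3912 intr=0.0000 cont=3.9053 V=3.9053[hold]; j=4 S=362.2404 intr=0.0000 cont=0.0000 V=0.0000[hold]  S*(4)=86.1041
k=3: j=0 S=67.7686 intr=87.0514 cont=83.3557 V=87.0514[EX]; j=1 S=109.4005 intr=45.4195 cont=46.7628 V=46.7628[hold]; j=2 S=176.6080 intr=0.0000 cont=14.9558 V=14.9558[hold]; j=3 S=285.1027 intr=0.0000 cont=1.9404 V=1.9404[hold]  S*(3)=67.7686
k=2: j=0 S=86.1041 intr=68.7159 cont=65.6640 V=68.7159[EX]; j=1 S=139.0000 intr=15.8200 cont=30.4022 V=30.4022[hold]; j=2 S=224.3912 intr=0.0000 cont=8.3608 V=8.3608[hold]  S*(2)=86.1041
k=1: j=0 S=109.4005 intr=45.4195 cont=48.7126 V=48.7126[hold]; j=1 S=176.6080 intr=0.0000 cont=19.1125 V=19.1125[hold]  S*(1)=-
k=0: j=0 S=139.0000 intr=15.8200 cont=33.3631 V=33.3631[hold]  S*(0)=-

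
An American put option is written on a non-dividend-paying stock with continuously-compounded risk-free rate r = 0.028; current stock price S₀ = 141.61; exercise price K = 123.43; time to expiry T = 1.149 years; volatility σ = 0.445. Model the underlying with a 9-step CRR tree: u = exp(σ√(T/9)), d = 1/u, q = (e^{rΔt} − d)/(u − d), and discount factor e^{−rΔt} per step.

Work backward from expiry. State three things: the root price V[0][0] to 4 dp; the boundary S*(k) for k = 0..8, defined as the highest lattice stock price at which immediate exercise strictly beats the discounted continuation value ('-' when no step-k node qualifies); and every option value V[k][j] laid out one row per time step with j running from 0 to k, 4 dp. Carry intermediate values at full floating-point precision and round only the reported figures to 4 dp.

price = 15.1434
boundary = - - - - - 63.9482 74.9690 87.8890 103.0357
tree:
15.1434
21.2064 8.4637
28.9020 12.7433 3.7320
38.1712 18.7336 6.1269 1.0764
48.6245 26.7462 9.8964 1.9490 0.1068
59.4818 36.8263 15.6528 3.5204 0.2028 0.0000
68.8824 48.4610 24.0672 6.3420 0.3850 0.0000 0.0000
76.9011 59.4818 35.5410 11.3915 0.7312 0.0000 0.0000 0.0000
83.7411 68.8824 48.4610 20.3943 1.3887 0.0000 0.0000 0.0000 0.0000
89.5755 76.9011 59.4818 35.5410 2.6373 0.0000 0.0000 0.0000 0.0000 0.0000

params: Δt=0.12767 u=1.17234 d=0.85300 q=0.47155 e^(-rΔt)=0.99643
t_9 payoffs: 89.5755 76.9011 59.4818 35.5410 2.6373 0.0000 0.0000 0.0000 0.0000 0.0000
t_8: node(8,0) S=39.6889 payoff=83.7411 vs cont=83.3006 → 83.7411 [stop]  node(8,1) S=54.5476 payoff=68.8824 vs cont=68.4420 → 68.8824 [stop]  node(8,2) S=74.9690 payoff=48.4610 vs cont=48.0206 → 48.4610 [stop]  node(8,3) S=103.0357 payoff=20.3943 vs cont=19.9539 → 20.3943 [stop]  node(8,4) S=141.6100 payoff=0.0000 vs cont=1.3887 → 1.3887 [wait]  node(8,5) S=194.6257 payoff=0.0000 vs cont=0.0000 → 0.0000 [wait]  node(8,6) S=267.4892 payoff=0.0000 vs cont=0.0000 → 0.0000 [wait]  node(8,7) S=367.6313 payoff=0.0000 vs cont=0.0000 → 0.0000 [wait]  node(8,8) S=505.2643 payoff=0.0000 vs cont=0.0000 → 0.0000 [wait]  ⇒ S*(8)=103.0357
t_7: node(7,0) S=46.5289 payoff=76.9011 vs cont=76.4607 → 76.9011 [stop]  node(7,1) S=63.9482 payoff=59.4818 vs cont=59.0413 → 59.4818 [stop]  node(7,2) S=87.8890 payoff=35.5410 vs cont=35.1005 → 35.5410 [stop]  node(7,3) S=120.7927 payoff=2.6373 vs cont=11.3915 → 11.3915 [wait]  node(7,4) S=166.0149 payoff=0.0000 vs cont=0.7312 → 0.7312 [wait]  node(7,5) S=228.1672 payoff=0.0000 vs cont=0.0000 → 0.0000 [wait]  node(7,6) S=313.5879 payoff=0.0000 vs cont=0.0000 → 0.0000 [wait]  node(7,7) S=430.9883 payoff=0.0000 vs cont=0.0000 → 0.0000 [wait]  ⇒ S*(7)=87.8890
t_6: node(6,0) S=54.5476 payoff=68.8824 vs cont=68.4420 → 68.8824 [stop]  node(6,1) S=74.9690 payoff=48.4610 vs cont=48.0206 → 48.4610 [stop]  node(6,2) S=103.0357 payoff=20.3943 vs cont=24.0672 → 24.0672 [wait]  node(6,3) S=141.6100 payoff=0.0000 vs cont=6.3420 → 6.3420 [wait]  node(6,4) S=194.6257 payoff=0.0000 vs cont=0.3850 → 0.3850 [wait]  node(6,5) S=267.4892 payoff=0.0000 vs cont=0.0000 → 0.0000 [wait]  node(6,6) S=367.6313 payoff=0.0000 vs cont=0.0000 → 0.0000 [wait]  ⇒ S*(6)=74.9690
t_5: node(5,0) S=63.9482 payoff=59.4818 vs cont=59.0413 → 59.4818 [stop]  node(5,1) S=87.8890 payoff=35.5410 vs cont=36.8263 → 36.8263 [wait]  node(5,2) S=120.7927 payoff=2.6373 vs cont=15.6528 → 15.6528 [wait]  node(5,3) S=166.0149 payoff=0.0000 vs cont=3.5204 → 3.5204 [wait]  node(5,4) S=228.1672 payoff=0.0000 vs cont=0.2028 → 0.2028 [wait]  node(5,5) S=313.5879 payoff=0.0000 vs cont=0.0000 → 0.0000 [wait]  ⇒ S*(5)=63.9482
t_4: node(4,0) S=74.9690 payoff=48.4610 vs cont=48.6245 → 48.6245 [wait]  node(4,1) S=103.0357 payoff=20.3943 vs cont=26.7462 → 26.7462 [wait]  node(4,2) S=141.6100 payoff=0.0000 vs cont=9.8964 → 9.8964 [wait]  node(4,3) S=194.6257 payoff=0.0000 vs cont=1.9490 → 1.9490 [wait]  node(4,4) S=267.4892 payoff=0.0000 vs cont=0.1068 → 0.1068 [wait]  ⇒ S*(4)=-
t_3: node(3,0) S=87.8890 payoff=35.5410 vs cont=38.1712 → 38.1712 [wait]  node(3,1) S=120.7927 payoff=2.6373 vs cont=18.7336 → 18.7336 [wait]  node(3,2) S=166.0149 payoff=0.0000 vs cont=6.1269 → 6.1269 [wait]  node(3,3) S=228.1672 payoff=0.0000 vs cont=1.0764 → 1.0764 [wait]  ⇒ S*(3)=-
t_2: node(2,0) S=103.0357 payoff=20.3943 vs cont=28.9020 → 28.9020 [wait]  node(2,1) S=141.6100 payoff=0.0000 vs cont=12.7433 → 12.7433 [wait]  node(2,2) S=194.6257 payoff=0.0000 vs cont=3.7320 → 3.7320 [wait]  ⇒ S*(2)=-
t_1: node(1,0) S=120.7927 payoff=2.6373 vs cont=21.2064 → 21.2064 [wait]  node(1,1) S=166.0149 payoff=0.0000 vs cont=8.4637 → 8.4637 [wait]  ⇒ S*(1)=-
t_0: node(0,0) S=141.6100 payoff=0.0000 vs cont=15.1434 → 15.1434 [wait]  ⇒ S*(0)=-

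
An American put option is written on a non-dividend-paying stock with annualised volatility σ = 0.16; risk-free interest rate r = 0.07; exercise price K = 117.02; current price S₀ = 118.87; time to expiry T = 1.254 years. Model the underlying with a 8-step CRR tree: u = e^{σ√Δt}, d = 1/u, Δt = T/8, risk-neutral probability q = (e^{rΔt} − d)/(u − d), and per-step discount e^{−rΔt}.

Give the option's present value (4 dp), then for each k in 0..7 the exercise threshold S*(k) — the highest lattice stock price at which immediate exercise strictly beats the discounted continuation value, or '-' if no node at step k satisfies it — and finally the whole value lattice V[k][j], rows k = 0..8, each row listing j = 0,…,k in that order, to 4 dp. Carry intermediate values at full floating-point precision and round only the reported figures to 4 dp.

Δt=0.15675, u=1.06540, d=0.93862, q=0.57119, disc=e^(-rΔt)=0.98909
k=8 terminal: V=max(K-S,0) → 45.4084 35.7359 24.7569 12.2951 0.0000 0.0000 0.0000 0.0000 0.0000
k=7: j=0 S=76.2947 intr=40.7253 cont=39.4483 V=40.7253[EX]; j=1 S=86.5998 intr=30.4202 cont=29.1432 V=30.4202[EX]; j=2 S=98.2967 intr=18.7233 cont=17.4463 V=18.7233[EX]; j=3 S=111.5735 intr=5.4465 cont=5.2147 V=5.4465[EX]; j=4 S=126.6436 intr=0.0000 cont=0.0000 V=0.0000[hold]; j=5 S=143.7492 intr=0.0000 cont=0.0000 V=0.0000[hold]; j=6 S=163.1653 intr=0.0000 cont=0.0000 V=0.0000[hold]; j=7 S=185.2039 intr=0.0000 cont=0.0000 V=0.0000[hold]  S*(7)=111.5735
k=6: j=0 S=81.2841 intr=35.7359 cont=34.4589 V=35.7359[EX]; j=1 S=92.2631 intr=24.7569 cont=23.4800 V=24.7569[EX]; j=2 S=104.7249 intr=12.2951 cont=11.0181 V=12.2951[EX]; j=3 S=118.8700 intr=0.0000 cont=2.3100 V=2.3100[hold]; j=4 S=134.9256 intr=0.0000 cont=0.0000 V=0.0000[hold]; j=5 S=153.1499 intr=0.0000 cont=0.0000 V=0.0000[hold]; j=6 S=173.8357 intr=0.0000 cont=0.0000 V=0.0000[hold]  S*(6)=104.7249
k=5: j=0 S=86.5998 intr=30.4202 cont=29.1432 V=30.4202[EX]; j=1 S=98.2967 intr=18.7233 cont=17.4463 V=18.7233[EX]; j=2 S=111.5735 intr=5.4465 cont=6.5197 V=6.5197[hold]; j=3 S=126.6436 intr=0.0000 cont=0.9797 V=0.9797[hold]; j=4 S=143.7492 intr=0.0000 cont=0.0000 V=0.0000[hold]; j=5 S=163.1653 intr=0.0000 cont=0.0000 V=0.0000[hold]  S*(5)=98.2967
k=4: j=0 S=92.2631 intr=24.7569 cont=23.4800 V=24.7569[EX]; j=1 S=104.7249 intr=12.2951 cont=11.6244 V=12.2951[EX]; j=2 S=118.8700 intr=0.0000 cont=3.3187 V=3.3187[hold]; j=3 S=134.9256 intr=0.0000 cont=0.4155 V=0.4155[hold]; j=4 S=153.1499 intr=0.0000 cont=0.0000 V=0.0000[hold]  S*(4)=104.7249
k=3: j=0 S=98.2967 intr=18.7233 cont=17.4463 V=18.7233[EX]; j=1 S=111.5735 intr=5.4465 cont=7.0896 V=7.0896[hold]; j=2 S=126.6436 intr=0.0000 cont=1.6423 V=1.6423[hold]; j=3 S=143.7492 intr=0.0000 cont=0.1762 V=0.1762[hold]  S*(3)=98.2967
k=2: j=0 S=104.7249 intr=12.2951 cont=11.9464 V=12.2951[EX]; j=1 S=118.8700 intr=0.0000 cont=3.9347 V=3.9347[hold]; j=2 S=134.9256 intr=0.0000 cont=0.7961 V=0.7961[hold]  S*(2)=104.7249
k=1: j=0 S=111.5735 intr=5.4465 cont=7.4376 V=7.4376[hold]; j=1 S=126.6436 intr=0.0000 cont=2.1186 V=2.1186[hold]  S*(1)=-
k=0: j=0 S=118.8700 intr=0.0000 cont=4.3514 V=4.3514[hold]  S*(0)=-

price = 4.3514
boundary = - - 104.7249 98.2967 104.7249 98.2967 104.7249 111.5735
tree:
4.3514
7.4376 2.1186
12.2951 3.9347 0.7961
18.7233 7.0896 1.6423 0.1762
24.7569 12.2951 3.3187 0.4155 0.0000
30.4202 18.7233 6.5197 0.9797 0.0000 0.0000
35.7359 24.7569 12.2951 2.3100 0.0000 0.0000 0.0000
40.7253 30.4202 18.7233 5.4465 0.0000 0.0000 0.0000 0.0000
45.4084 35.7359 24.7569 12.2951 0.0000 0.0000 0.0000 0.0000 0.0000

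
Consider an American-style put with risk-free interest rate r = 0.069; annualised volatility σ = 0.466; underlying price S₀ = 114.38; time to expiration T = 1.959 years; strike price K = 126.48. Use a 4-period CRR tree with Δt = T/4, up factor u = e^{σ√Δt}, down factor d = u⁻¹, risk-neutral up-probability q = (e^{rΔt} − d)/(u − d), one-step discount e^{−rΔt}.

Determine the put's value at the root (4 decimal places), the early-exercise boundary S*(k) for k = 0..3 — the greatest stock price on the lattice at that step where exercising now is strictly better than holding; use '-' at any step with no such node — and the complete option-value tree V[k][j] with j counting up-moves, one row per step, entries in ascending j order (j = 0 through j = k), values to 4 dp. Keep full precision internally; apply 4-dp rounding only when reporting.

Δt=0.48975  u=1.38558  d=0.72172  q=0.47096  discount=0.96677
step 4 (expiry): payoffs max(K−S,0) = 95.4468 66.9016 12.1000 0.0000 0.0000
step 3: (k=3,j=0): S=42.9990, (K−S)⁺=83.4810, hold=79.2783 ⇒ V=83.4810 exercise | (k=3,j=1): S=82.5504, (K−S)⁺=43.9296, hold=39.7269 ⇒ V=43.9296 exercise | (k=3,j=2): S=158.4823, (K−S)⁺=0.0000, hold=6.1887 ⇒ V=6.1887 continue | (k=3,j=3): S=304.2582, (K−S)⁺=0.0000, hold=0.0000 ⇒ V=0.0000 continue  boundary S*=82.5504
step 2: (k=2,j=0): S=59.5784, (K−S)⁺=66.9016, hold=62.6989 ⇒ V=66.9016 exercise | (k=2,j=1): S=114.3800, (K−S)⁺=12.1000, hold=25.2861 ⇒ V=25.2861 continue | (k=2,j=2): S=219.5895, (K−S)⁺=0.0000, hold=3.1653 ⇒ V=3.1653 continue  boundary S*=59.5784
step 1: (k=1,j=0): S=82.5504, (K−S)⁺=43.9296, hold=45.7306 ⇒ V=45.7306 continue | (k=1,j=1): S=158.4823, (K−S)⁺=0.0000, hold=14.3740 ⇒ V=14.3740 continue  boundary S*=-
step 0: (k=0,j=0): S=114.3800, (K−S)⁺=12.1000, hold=29.9341 ⇒ V=29.9341 continue  boundary S*=-

price = 29.9341
boundary = - - 59.5784 82.5504
tree:
29.9341
45.7306 14.3740
66.9016 25.2861 3.1653
83.4810 43.9296 6.1887 0.0000
95.4468 66.9016 12.1000 0.0000 0.0000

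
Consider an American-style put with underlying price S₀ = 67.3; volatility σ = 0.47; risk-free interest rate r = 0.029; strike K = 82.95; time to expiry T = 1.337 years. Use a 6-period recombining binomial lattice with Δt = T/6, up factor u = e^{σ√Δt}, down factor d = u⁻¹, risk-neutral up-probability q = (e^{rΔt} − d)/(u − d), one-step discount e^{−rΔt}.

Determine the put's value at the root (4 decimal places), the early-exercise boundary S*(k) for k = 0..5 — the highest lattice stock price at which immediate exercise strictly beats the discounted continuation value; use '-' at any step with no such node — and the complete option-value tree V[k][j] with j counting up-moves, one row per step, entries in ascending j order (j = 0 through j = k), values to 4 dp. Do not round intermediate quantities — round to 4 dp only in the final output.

Δt=0.22283  u=1.24840  d=0.80102  q=0.45925  discount=0.99356
step 6 (expiry): payoffs max(K−S,0) = 65.1718 55.2425 39.7677 15.6500 0.0000 0.0000 0.0000
step 5: (k=5,j=0): S=22.1943, (K−S)⁺=60.7557, hold=60.2213 ⇒ V=60.7557 exercise | (k=5,j=1): S=34.5901, (K−S)⁺=48.3599, hold=47.8256 ⇒ V=48.3599 exercise | (k=5,j=2): S=53.9089, (K−S)⁺=29.0411, hold=28.5068 ⇒ V=29.0411 exercise | (k=5,j=3): S=84.0175, (K−S)⁺=0.0000, hold=8.4082 ⇒ V=8.4082 continue | (k=5,j=4): S=130.9419, (K−S)⁺=0.0000, hold=0.0000 ⇒ V=0.0000 continue | (k=5,j=5): S=204.0741, (K−S)⁺=0.0000, hold=0.0000 ⇒ V=0.0000 continue  boundary S*=53.9089
step 4: (k=4,j=0): S=27.7075, (K−S)⁺=55.2425, hold=54.7082 ⇒ V=55.2425 exercise | (k=4,j=1): S=43.1823, (K−S)⁺=39.7677, hold=39.2334 ⇒ V=39.7677 exercise | (k=4,j=2): S=67.3000, (K−S)⁺=15.6500, hold=19.4394 ⇒ V=19.4394 continue | (k=4,j=3): S=104.8876, (K−S)⁺=0.0000, hold=4.5174 ⇒ V=4.5174 continue | (k=4,j=4): S=163.4682, (K−S)⁺=0.0000, hold=0.0000 ⇒ V=0.0000 continue  boundary S*=43.1823
step 3: (k=3,j=0): S=34.5901, (K−S)⁺=48.3599, hold=47.8256 ⇒ V=48.3599 exercise | (k=3,j=1): S=53.9089, (K−S)⁺=29.0411, hold=30.2359 ⇒ V=30.2359 continue | (k=3,j=2): S=84.0175, (K−S)⁺=0.0000, hold=12.5054 ⇒ V=12.5054 continue | (k=3,j=3): S=130.9419, (K−S)⁺=0.0000, hold=2.4271 ⇒ V=2.4271 continue  boundary S*=34.5901
step 2: (k=2,j=0): S=43.1823, (K−S)⁺=39.7677, hold=39.7785 ⇒ V=39.7785 continue | (k=2,j=1): S=67.3000, (K−S)⁺=15.6500, hold=21.9508 ⇒ V=21.9508 continue | (k=2,j=2): S=104.8876, (K−S)⁺=0.0000, hold=7.8262 ⇒ V=7.8262 continue  boundary S*=-
step 1: (k=1,j=0): S=53.9089, (K−S)⁺=29.0411, hold=31.3876 ⇒ V=31.3876 continue | (k=1,j=1): S=84.0175, (K−S)⁺=0.0000, hold=15.3644 ⇒ V=15.3644 continue  boundary S*=-
step 0: (k=0,j=0): S=67.3000, (K−S)⁺=15.6500, hold=23.8742 ⇒ V=23.8742 continue  boundary S*=-

price = 23.8742
boundary = - - - 34.5901 43.1823 53.9089
tree:
23.8742
31.3876 15.3644
39.7785 21.9508 7.8262
48.3599 30.2359 12.5054 2.4271
55.2425 39.7677 19.4394 4.5174 0.0000
60.7557 48.3599 29.0411 8.4082 0.0000 0.0000
65.1718 55.2425 39.7677 15.6500 0.0000 0.0000 0.0000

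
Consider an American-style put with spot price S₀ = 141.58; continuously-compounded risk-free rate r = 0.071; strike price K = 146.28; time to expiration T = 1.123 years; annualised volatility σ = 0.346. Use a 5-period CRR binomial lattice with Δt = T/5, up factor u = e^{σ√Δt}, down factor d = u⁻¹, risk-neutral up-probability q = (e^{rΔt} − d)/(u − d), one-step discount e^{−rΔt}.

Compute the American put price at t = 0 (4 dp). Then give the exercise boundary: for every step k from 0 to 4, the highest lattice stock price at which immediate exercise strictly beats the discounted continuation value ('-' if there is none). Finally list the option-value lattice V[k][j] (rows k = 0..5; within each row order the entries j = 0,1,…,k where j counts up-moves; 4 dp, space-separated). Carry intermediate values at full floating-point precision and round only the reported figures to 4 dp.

price = 19.1239
boundary = - - 101.9938 86.5685 101.9938
tree:
19.1239
29.7021 9.4797
44.2862 16.5114 2.9665
59.7115 27.7703 6.1251 0.0000
72.8039 44.2862 12.6467 0.0000 0.0000
83.9163 59.7115 26.1123 0.0000 0.0000 0.0000

params: Δt=0.22460 u=1.17819 d=0.84876 q=0.50789 e^(-rΔt)=0.98418
t_5 payoffs: 83.9163 59.7115 26.1123 0.0000 0.0000 0.0000
t_4: node(4,0) S=73.4761 payoff=72.8039 vs cont=70.4898 → 72.8039 [stop]  node(4,1) S=101.9938 payoff=44.2862 vs cont=41.9720 → 44.2862 [stop]  node(4,2) S=141.5800 payoff=4.7000 vs cont=12.6467 → 12.6467 [wait]  node(4,3) S=196.5305 payoff=0.0000 vs cont=0.0000 → 0.0000 [wait]  node(4,4) S=272.8085 payoff=0.0000 vs cont=0.0000 → 0.0000 [wait]  ⇒ S*(4)=101.9938
t_3: node(3,0) S=86.5685 payoff=59.7115 vs cont=57.3973 → 59.7115 [stop]  node(3,1) S=120.1677 payoff=26.1123 vs cont=27.7703 → 27.7703 [wait]  node(3,2) S=166.8076 payoff=0.0000 vs cont=6.1251 → 6.1251 [wait]  node(3,3) S=231.5495 payoff=0.0000 vs cont=0.0000 → 0.0000 [wait]  ⇒ S*(3)=86.5685
t_2: node(2,0) S=101.9938 payoff=44.2862 vs cont=42.8008 → 44.2862 [stop]  node(2,1) S=141.5800 payoff=4.7000 vs cont=16.5114 → 16.5114 [wait]  node(2,2) S=196.5305 payoff=0.0000 vs cont=2.9665 → 2.9665 [wait]  ⇒ S*(2)=101.9938
t_1: node(1,0) S=120.1677 payoff=26.1123 vs cont=29.7021 → 29.7021 [wait]  node(1,1) S=166.8076 payoff=0.0000 vs cont=9.4797 → 9.4797 [wait]  ⇒ S*(1)=-
t_0: node(0,0) S=141.5800 payoff=4.7000 vs cont=19.1239 → 19.1239 [wait]  ⇒ S*(0)=-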